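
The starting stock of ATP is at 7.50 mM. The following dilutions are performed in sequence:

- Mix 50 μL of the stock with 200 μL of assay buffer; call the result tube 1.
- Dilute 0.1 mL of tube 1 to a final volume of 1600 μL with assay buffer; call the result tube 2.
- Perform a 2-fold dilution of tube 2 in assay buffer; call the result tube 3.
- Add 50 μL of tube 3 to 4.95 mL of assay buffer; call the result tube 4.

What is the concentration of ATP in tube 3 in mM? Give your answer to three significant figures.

0.0469 mM

Step 1: 50 μL + 200 μL = 250 μL total → factor 250/50 = 5
Step 2: 0.1 mL brought to 1600 μL → factor 1.6/0.1 = 16
Step 3: 2-fold → factor 2
Dilution factor through tube 3 = 5 × 16 × 2 = 160
[tube 3] = 7.50 mM / 160 = 0.0469 mM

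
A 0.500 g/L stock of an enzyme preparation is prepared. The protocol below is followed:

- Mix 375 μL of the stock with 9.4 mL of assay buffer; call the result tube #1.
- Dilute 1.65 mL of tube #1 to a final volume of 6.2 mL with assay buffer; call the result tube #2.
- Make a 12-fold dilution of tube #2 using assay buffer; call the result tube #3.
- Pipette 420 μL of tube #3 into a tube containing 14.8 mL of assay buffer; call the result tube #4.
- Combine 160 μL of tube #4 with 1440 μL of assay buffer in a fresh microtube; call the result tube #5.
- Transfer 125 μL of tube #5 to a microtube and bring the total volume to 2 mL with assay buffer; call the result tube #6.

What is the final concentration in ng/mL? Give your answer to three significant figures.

0.0734 ng/mL

Step 1: 375 μL + 9.4 mL = 9775 μL total → factor 9775/375 = 26.067
Step 2: 1.65 mL brought to 6.2 mL → factor 6.2/1.65 = 3.7576
Step 3: 12-fold → factor 12
Step 4: 420 μL + 14.8 mL = 15220 μL total → factor 15220/420 = 36.238
Step 5: 160 μL + 1440 μL = 1600 μL total → factor 1600/160 = 10
Step 6: 125 μL brought to 2 mL → factor 2000/125 = 16
Overall dilution factor = 26.067 × 3.7576 × 12 × 36.238 × 10 × 16 = 6.8149 × 10^6
Final = 0.500 g/L / 6.8149 × 10^6 = 7.337 × 10^-8 g/L = 0.0734 ng/mL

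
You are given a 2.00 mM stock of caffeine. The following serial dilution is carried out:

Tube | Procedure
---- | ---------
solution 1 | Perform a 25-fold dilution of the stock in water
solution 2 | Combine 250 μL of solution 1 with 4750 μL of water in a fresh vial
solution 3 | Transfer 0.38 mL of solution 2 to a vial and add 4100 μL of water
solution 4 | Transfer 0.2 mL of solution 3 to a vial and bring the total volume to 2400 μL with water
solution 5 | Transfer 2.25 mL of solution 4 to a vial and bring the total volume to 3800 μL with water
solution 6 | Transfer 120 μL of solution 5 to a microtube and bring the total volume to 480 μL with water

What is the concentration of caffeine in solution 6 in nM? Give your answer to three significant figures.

Step 1: 25-fold → factor 25
Step 2: 250 μL + 4750 μL = 5000 μL total → factor 5000/250 = 20
Step 3: 0.38 mL + 4100 μL = 4.48 mL total → factor 4.48/0.38 = 11.789
Step 4: 0.2 mL brought to 2400 μL → factor 2.4/0.2 = 12
Step 5: 2.25 mL brought to 3800 μL → factor 3.8/2.25 = 1.6889
Step 6: 120 μL brought to 480 μL → factor 480/120 = 4
Overall dilution factor = 25 × 20 × 11.789 × 12 × 1.6889 × 4 = 4.7787 × 10^5
Final = 2.00 mM / 4.7787 × 10^5 = 4.185 × 10^-6 mM = 4.19 nM

4.19 nM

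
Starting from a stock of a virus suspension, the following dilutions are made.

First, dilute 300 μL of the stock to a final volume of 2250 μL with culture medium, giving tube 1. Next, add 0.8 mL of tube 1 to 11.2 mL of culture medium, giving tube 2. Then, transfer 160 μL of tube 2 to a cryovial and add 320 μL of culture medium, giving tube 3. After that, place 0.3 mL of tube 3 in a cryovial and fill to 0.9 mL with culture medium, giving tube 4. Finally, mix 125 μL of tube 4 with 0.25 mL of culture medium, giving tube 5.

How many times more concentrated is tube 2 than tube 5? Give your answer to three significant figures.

27.0

Step 1: 300 μL brought to 2250 μL → factor 2250/300 = 7.5
Step 2: 0.8 mL + 11.2 mL = 12 mL total → factor 12/0.8 = 15
Step 3: 160 μL + 320 μL = 480 μL total → factor 480/160 = 3
Step 4: 0.3 mL brought to 0.9 mL → factor 0.9/0.3 = 3
Step 5: 125 μL + 0.25 mL = 375 μL total → factor 375/125 = 3
Dilution factor to tube 2 = 112.5; to tube 5 = 3037.5
[tube 2]/[tube 5] = (factor to tube 5)/(factor to tube 2) = 3037.5/112.5 = 27.0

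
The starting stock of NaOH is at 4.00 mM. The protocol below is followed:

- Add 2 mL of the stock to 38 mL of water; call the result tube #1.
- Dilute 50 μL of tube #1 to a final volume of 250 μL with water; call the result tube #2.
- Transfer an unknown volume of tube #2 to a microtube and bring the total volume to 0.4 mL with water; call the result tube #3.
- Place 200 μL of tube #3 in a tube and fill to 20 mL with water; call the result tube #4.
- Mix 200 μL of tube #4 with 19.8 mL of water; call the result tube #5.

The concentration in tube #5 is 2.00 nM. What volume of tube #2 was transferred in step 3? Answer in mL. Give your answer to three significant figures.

Step 1: 2 mL + 38 mL = 40 mL total → factor 40/2 = 20
Step 2: 50 μL brought to 250 μL → factor 250/50 = 5
Step 3: v brought to 0.4 mL → factor = 0.4 mL/v
Step 4: 200 μL brought to 20 mL → factor 20000/200 = 100
Step 5: 200 μL + 19.8 mL = 20000 μL total → factor 20000/200 = 100
Product of known-step factors = 1 × 10^6
Overall factor = 4.00 mM / (2.00 nM) = 2 × 10^6
Step-3 factor = 2 × 10^6 / 1 × 10^6 = 2
v = 0.4 mL / 2 = 0.200 mL

0.200 mL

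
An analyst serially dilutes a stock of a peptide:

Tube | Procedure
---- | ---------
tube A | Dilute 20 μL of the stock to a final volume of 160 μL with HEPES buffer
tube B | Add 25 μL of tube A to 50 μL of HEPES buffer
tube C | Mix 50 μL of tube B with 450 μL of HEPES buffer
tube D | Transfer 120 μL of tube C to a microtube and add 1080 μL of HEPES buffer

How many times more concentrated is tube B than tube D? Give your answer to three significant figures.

Step 1: 20 μL brought to 160 μL → factor 160/20 = 8
Step 2: 25 μL + 50 μL = 75 μL total → factor 75/25 = 3
Step 3: 50 μL + 450 μL = 500 μL total → factor 500/50 = 10
Step 4: 120 μL + 1080 μL = 1200 μL total → factor 1200/120 = 10
Dilution factor to tube B = 24; to tube D = 2400
[tube B]/[tube D] = (factor to tube D)/(factor to tube B) = 2400/24 = 100

100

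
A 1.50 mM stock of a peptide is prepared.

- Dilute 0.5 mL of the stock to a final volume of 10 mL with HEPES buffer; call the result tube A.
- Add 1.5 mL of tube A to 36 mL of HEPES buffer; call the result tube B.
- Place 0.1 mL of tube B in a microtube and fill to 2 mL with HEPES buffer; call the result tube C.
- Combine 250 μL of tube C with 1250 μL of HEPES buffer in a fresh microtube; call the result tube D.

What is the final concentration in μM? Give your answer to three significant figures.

Step 1: 0.5 mL brought to 10 mL → factor 10/0.5 = 20
Step 2: 1.5 mL + 36 mL = 37.5 mL total → factor 37.5/1.5 = 25
Step 3: 0.1 mL brought to 2 mL → factor 2/0.1 = 20
Step 4: 250 μL + 1250 μL = 1500 μL total → factor 1500/250 = 6
Overall dilution factor = 20 × 25 × 20 × 6 = 60000
Final = 1.50 mM / 60000 = 2.500 × 10^-5 mM = 0.0250 μM

0.0250 μM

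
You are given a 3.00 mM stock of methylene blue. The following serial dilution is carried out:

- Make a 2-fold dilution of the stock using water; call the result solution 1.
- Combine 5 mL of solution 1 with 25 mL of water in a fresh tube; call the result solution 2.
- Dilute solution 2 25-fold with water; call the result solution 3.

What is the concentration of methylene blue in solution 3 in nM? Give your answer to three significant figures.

Step 1: 2-fold → factor 2
Step 2: 5 mL + 25 mL = 30 mL total → factor 30/5 = 6
Step 3: 25-fold → factor 25
Overall dilution factor = 2 × 6 × 25 = 300
Final = 3.00 mM / 300 = 0.01000 mM = 1.00 × 10^4 nM

1.00 × 10^4 nM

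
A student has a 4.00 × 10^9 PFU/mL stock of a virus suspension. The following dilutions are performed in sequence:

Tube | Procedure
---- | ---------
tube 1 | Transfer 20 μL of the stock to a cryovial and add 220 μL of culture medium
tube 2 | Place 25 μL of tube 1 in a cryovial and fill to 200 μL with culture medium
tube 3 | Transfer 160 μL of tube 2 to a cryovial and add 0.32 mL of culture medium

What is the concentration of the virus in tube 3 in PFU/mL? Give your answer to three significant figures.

1.39 × 10^7 PFU/mL

Step 1: 20 μL + 220 μL = 240 μL total → factor 240/20 = 12
Step 2: 25 μL brought to 200 μL → factor 200/25 = 8
Step 3: 160 μL + 0.32 mL = 480 μL total → factor 480/160 = 3
Overall dilution factor = 12 × 8 × 3 = 288
Final = 4.00 × 10^9 PFU/mL / 288 = 1.39 × 10^7 PFU/mL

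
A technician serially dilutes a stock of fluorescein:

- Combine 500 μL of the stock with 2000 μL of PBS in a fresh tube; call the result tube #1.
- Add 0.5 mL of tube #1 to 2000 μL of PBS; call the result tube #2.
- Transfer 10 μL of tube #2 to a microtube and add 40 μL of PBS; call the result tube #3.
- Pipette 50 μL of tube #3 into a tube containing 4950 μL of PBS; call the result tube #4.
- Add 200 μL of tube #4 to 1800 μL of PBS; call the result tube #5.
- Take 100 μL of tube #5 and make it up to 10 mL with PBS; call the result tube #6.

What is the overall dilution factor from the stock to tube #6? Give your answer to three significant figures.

1.25 × 10^7

Step 1: 500 μL + 2000 μL = 2500 μL total → factor 2500/500 = 5
Step 2: 0.5 mL + 2000 μL = 2.5 mL total → factor 2.5/0.5 = 5
Step 3: 10 μL + 40 μL = 50 μL total → factor 50/10 = 5
Step 4: 50 μL + 4950 μL = 5000 μL total → factor 5000/50 = 100
Step 5: 200 μL + 1800 μL = 2000 μL total → factor 2000/200 = 10
Step 6: 100 μL brought to 10 mL → factor 10000/100 = 100
Overall dilution factor = 5 × 5 × 5 × 100 × 10 × 100 = 1.25 × 10^7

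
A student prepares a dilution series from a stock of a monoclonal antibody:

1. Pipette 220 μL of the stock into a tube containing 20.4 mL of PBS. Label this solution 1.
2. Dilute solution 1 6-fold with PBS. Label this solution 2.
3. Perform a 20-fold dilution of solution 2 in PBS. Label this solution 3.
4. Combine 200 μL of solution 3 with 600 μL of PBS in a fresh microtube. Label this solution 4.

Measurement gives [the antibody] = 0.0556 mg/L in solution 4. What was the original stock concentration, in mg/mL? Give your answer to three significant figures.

Step 1: 220 μL + 20.4 mL = 20620 μL total → factor 20620/220 = 93.727
Step 2: 6-fold → factor 6
Step 3: 20-fold → factor 20
Step 4: 200 μL + 600 μL = 800 μL total → factor 800/200 = 4
Overall dilution factor = 93.727 × 6 × 20 × 4 = 44989
Stock = 0.0556 mg/L × 44989 = 2501 mg/L = 2.50 mg/mL

2.50 mg/mL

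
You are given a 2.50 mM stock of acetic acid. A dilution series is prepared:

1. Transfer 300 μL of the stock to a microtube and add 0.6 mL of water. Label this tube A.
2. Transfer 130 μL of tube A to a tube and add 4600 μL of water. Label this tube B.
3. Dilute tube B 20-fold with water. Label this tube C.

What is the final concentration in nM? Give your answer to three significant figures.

Step 1: 300 μL + 0.6 mL = 900 μL total → factor 900/300 = 3
Step 2: 130 μL + 4600 μL = 4730 μL total → factor 4730/130 = 36.385
Step 3: 20-fold → factor 20
Overall dilution factor = 3 × 36.385 × 20 = 2183.1
Final = 2.50 mM / 2183.1 = 0.001145 mM = 1.15 × 10^3 nM

1.15 × 10^3 nM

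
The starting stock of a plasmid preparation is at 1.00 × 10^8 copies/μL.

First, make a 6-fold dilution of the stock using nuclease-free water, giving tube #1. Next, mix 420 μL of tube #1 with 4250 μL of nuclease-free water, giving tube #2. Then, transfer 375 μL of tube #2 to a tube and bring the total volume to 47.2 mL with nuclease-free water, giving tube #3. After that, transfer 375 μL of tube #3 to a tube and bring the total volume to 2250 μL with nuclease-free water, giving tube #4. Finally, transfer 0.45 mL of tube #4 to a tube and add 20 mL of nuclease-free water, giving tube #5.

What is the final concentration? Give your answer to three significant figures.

Step 1: 6-fold → factor 6
Step 2: 420 μL + 4250 μL = 4670 μL total → factor 4670/420 = 11.119
Step 3: 375 μL brought to 47.2 mL → factor 47200/375 = 125.87
Step 4: 375 μL brought to 2250 μL → factor 2250/375 = 6
Step 5: 0.45 mL + 20 mL = 20.45 mL total → factor 20.45/0.45 = 45.444
Overall dilution factor = 6 × 11.119 × 125.87 × 6 × 45.444 = 2.2896 × 10^6
Final = 1.00 × 10^8 copies/μL / 2.2896 × 10^6 = 43.7 copies/μL

43.7 copies/μL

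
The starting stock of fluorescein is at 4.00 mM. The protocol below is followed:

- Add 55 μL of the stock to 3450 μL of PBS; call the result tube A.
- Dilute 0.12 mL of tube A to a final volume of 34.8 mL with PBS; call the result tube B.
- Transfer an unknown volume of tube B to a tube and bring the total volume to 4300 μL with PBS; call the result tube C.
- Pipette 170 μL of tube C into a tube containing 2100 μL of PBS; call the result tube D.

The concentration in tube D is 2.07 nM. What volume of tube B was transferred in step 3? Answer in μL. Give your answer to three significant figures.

549 μL

Step 1: 55 μL + 3450 μL = 3505 μL total → factor 3505/55 = 63.727
Step 2: 0.12 mL brought to 34.8 mL → factor 34.8/0.12 = 290
Step 3: v brought to 4300 μL → factor = 4300 μL/v
Step 4: 170 μL + 2100 μL = 2270 μL total → factor 2270/170 = 13.353
Product of known-step factors = 2.4677 × 10^5
Overall factor = 4.00 mM / (2.07 nM) = 1.9324 × 10^6
Step-3 factor = 1.9324 × 10^6 / 2.4677 × 10^5 = 7.8305
v = 4300 μL / 7.8305 = 549 μL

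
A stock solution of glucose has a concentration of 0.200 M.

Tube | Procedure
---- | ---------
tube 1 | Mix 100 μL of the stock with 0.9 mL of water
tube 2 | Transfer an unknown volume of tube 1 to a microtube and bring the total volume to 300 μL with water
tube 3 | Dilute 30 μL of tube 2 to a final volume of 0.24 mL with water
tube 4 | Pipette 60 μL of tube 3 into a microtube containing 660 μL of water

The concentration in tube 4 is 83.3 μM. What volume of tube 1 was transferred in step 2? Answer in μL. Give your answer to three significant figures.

120 μL

Step 1: 100 μL + 0.9 mL = 1000 μL total → factor 1000/100 = 10
Step 2: v brought to 300 μL → factor = 300 μL/v
Step 3: 30 μL brought to 0.24 mL → factor 240/30 = 8
Step 4: 60 μL + 660 μL = 720 μL total → factor 720/60 = 12
Product of known-step factors = 960
Overall factor = 0.200 M / (83.3 μM) = 2401
Step-2 factor = 2401 / 960 = 2.501
v = 300 μL / 2.501 = 120 μL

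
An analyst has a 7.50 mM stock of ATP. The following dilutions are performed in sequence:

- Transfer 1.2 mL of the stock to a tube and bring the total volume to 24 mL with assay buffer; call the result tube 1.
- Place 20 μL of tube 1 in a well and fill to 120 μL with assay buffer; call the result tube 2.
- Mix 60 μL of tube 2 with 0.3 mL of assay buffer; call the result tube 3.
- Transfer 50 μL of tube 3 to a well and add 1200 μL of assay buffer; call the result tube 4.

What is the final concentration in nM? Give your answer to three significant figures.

417 nM

Step 1: 1.2 mL brought to 24 mL → factor 24/1.2 = 20
Step 2: 20 μL brought to 120 μL → factor 120/20 = 6
Step 3: 60 μL + 0.3 mL = 360 μL total → factor 360/60 = 6
Step 4: 50 μL + 1200 μL = 1250 μL total → factor 1250/50 = 25
Overall dilution factor = 20 × 6 × 6 × 25 = 18000
Final = 7.50 mM / 18000 = 0.0004167 mM = 417 nM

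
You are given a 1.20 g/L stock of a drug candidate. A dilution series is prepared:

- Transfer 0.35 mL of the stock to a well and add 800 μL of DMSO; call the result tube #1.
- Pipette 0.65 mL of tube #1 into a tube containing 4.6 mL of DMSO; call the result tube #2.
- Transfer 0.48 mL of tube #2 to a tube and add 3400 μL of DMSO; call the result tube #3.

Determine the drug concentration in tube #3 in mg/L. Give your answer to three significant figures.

5.59 mg/L

Step 1: 0.35 mL + 800 μL = 1.15 mL total → factor 1.15/0.35 = 3.2857
Step 2: 0.65 mL + 4.6 mL = 5.25 mL total → factor 5.25/0.65 = 8.0769
Step 3: 0.48 mL + 3400 μL = 3.88 mL total → factor 3.88/0.48 = 8.0833
Overall dilution factor = 3.2857 × 8.0769 × 8.0833 = 214.52
Final = 1.20 g/L / 214.52 = 0.005594 g/L = 5.59 mg/L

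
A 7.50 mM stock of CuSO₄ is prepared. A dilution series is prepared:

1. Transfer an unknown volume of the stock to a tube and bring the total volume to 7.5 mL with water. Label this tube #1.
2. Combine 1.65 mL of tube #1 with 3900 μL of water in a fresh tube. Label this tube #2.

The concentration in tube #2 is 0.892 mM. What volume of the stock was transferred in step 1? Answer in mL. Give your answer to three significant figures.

3.00 mL

Step 1: v brought to 7.5 mL → factor = 7.5 mL/v
Step 2: 1.65 mL + 3900 μL = 5.55 mL total → factor 5.55/1.65 = 3.3636
Product of known-step factors = 3.3636
Overall factor = 7.50 mM / (0.892 mM) = 8.4081
Step-1 factor = 8.4081 / 3.3636 = 2.4997
v = 7.5 mL / 2.4997 = 3.00 mL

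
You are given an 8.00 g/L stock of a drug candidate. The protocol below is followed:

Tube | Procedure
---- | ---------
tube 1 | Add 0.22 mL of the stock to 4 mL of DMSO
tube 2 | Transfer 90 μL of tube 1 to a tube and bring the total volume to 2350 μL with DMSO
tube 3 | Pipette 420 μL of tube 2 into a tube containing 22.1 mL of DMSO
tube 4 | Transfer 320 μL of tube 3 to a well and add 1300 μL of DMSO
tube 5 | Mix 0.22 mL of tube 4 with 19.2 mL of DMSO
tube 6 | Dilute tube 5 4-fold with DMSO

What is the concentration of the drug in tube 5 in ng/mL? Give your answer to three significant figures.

0.667 ng/mL

Step 1: 0.22 mL + 4 mL = 4.22 mL total → factor 4.22/0.22 = 19.182
Step 2: 90 μL brought to 2350 μL → factor 2350/90 = 26.111
Step 3: 420 μL + 22.1 mL = 22520 μL total → factor 22520/420 = 53.619
Step 4: 320 μL + 1300 μL = 1620 μL total → factor 1620/320 = 5.0625
Step 5: 0.22 mL + 19.2 mL = 19.42 mL total → factor 19.42/0.22 = 88.273
Dilution factor through tube 5 = 19.182 × 26.111 × 53.619 × 5.0625 × 88.273 = 1.2001 × 10^7
[tube 5] = 8.00 g/L / 1.2001 × 10^7 = 6.666 × 10^-7 g/L = 0.667 ng/mL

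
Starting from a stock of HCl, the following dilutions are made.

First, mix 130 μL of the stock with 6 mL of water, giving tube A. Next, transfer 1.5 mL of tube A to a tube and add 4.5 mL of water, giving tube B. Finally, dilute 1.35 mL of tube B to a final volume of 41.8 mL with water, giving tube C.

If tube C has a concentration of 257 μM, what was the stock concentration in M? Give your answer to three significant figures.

Step 1: 130 μL + 6 mL = 6130 μL total → factor 6130/130 = 47.154
Step 2: 1.5 mL + 4.5 mL = 6 mL total → factor 6/1.5 = 4
Step 3: 1.35 mL brought to 41.8 mL → factor 41.8/1.35 = 30.963
Overall dilution factor = 47.154 × 4 × 30.963 = 5840.1
Stock = 257 μM × 5840.1 = 1.501 × 10^6 μM = 1.50 M

1.50 M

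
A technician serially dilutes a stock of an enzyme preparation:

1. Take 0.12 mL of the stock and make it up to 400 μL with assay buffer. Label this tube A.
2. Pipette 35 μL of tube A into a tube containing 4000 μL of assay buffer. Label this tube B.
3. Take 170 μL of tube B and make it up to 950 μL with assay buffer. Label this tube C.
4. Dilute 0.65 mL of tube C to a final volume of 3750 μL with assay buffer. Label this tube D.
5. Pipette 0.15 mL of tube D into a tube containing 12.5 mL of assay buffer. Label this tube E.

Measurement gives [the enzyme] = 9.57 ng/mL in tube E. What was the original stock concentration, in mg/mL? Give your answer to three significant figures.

10.0 mg/mL

Step 1: 0.12 mL brought to 400 μL → factor 0.4/0.12 = 3.3333
Step 2: 35 μL + 4000 μL = 4035 μL total → factor 4035/35 = 115.29
Step 3: 170 μL brought to 950 μL → factor 950/170 = 5.5882
Step 4: 0.65 mL brought to 3750 μL → factor 3.75/0.65 = 5.7692
Step 5: 0.15 mL + 12.5 mL = 12.65 mL total → factor 12.65/0.15 = 84.333
Overall dilution factor = 3.3333 × 115.29 × 5.5882 × 5.7692 × 84.333 = 1.0448 × 10^6
Stock = 9.57 ng/mL × 1.0448 × 10^6 = 9.999 × 10^6 ng/mL = 10.0 mg/mL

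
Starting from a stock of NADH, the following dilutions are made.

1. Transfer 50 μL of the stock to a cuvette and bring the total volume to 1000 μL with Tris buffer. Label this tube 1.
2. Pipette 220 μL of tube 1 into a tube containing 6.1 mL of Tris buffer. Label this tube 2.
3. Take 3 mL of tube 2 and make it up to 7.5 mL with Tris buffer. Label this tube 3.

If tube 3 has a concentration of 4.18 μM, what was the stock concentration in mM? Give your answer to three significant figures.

Step 1: 50 μL brought to 1000 μL → factor 1000/50 = 20
Step 2: 220 μL + 6.1 mL = 6320 μL total → factor 6320/220 = 28.727
Step 3: 3 mL brought to 7.5 mL → factor 7.5/3 = 2.5
Overall dilution factor = 20 × 28.727 × 2.5 = 1436.4
Stock = 4.18 μM × 1436.4 = 6004 μM = 6.00 mM

6.00 mM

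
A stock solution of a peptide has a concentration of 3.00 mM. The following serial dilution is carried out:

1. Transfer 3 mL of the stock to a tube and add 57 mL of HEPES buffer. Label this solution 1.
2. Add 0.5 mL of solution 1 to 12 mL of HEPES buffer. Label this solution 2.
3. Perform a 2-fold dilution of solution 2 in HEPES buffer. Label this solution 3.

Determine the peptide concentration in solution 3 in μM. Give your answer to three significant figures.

Step 1: 3 mL + 57 mL = 60 mL total → factor 60/3 = 20
Step 2: 0.5 mL + 12 mL = 12.5 mL total → factor 12.5/0.5 = 25
Step 3: 2-fold → factor 2
Overall dilution factor = 20 × 25 × 2 = 1000
Final = 3.00 mM / 1000 = 0.003000 mM = 3.00 μM

3.00 μM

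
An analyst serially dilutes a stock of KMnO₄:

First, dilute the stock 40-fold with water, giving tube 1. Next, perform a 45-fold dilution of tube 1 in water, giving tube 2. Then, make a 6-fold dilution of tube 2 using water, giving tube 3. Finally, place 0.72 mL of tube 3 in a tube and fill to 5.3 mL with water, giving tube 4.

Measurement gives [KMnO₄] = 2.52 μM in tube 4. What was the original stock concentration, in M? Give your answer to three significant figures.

0.200 M

Step 1: 40-fold → factor 40
Step 2: 45-fold → factor 45
Step 3: 6-fold → factor 6
Step 4: 0.72 mL brought to 5.3 mL → factor 5.3/0.72 = 7.3611
Overall dilution factor = 40 × 45 × 6 × 7.3611 = 79500
Stock = 2.52 μM × 79500 = 2.003 × 10^5 μM = 0.200 M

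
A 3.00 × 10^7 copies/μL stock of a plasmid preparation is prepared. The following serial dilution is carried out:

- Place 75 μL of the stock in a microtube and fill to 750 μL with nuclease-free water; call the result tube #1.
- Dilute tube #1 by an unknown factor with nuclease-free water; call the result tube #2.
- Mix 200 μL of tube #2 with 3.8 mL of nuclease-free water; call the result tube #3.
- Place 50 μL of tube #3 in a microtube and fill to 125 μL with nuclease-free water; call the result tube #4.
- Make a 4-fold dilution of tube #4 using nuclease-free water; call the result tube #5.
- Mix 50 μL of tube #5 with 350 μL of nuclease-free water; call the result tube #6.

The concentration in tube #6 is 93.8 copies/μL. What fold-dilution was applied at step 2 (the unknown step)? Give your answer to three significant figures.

Step 1: 75 μL brought to 750 μL → factor 750/75 = 10
Step 2: unknown factor x
Step 3: 200 μL + 3.8 mL = 4000 μL total → factor 4000/200 = 20
Step 4: 50 μL brought to 125 μL → factor 125/50 = 2.5
Step 5: 4-fold → factor 4
Step 6: 50 μL + 350 μL = 400 μL total → factor 400/50 = 8
Product of known-step factors = 16000
Overall factor = 3.00 × 10^7 copies/μL / (93.8 copies/μL) = 3.1983 × 10^5
x = 3.1983 × 10^5 / 16000 = 20.0

20.0-fold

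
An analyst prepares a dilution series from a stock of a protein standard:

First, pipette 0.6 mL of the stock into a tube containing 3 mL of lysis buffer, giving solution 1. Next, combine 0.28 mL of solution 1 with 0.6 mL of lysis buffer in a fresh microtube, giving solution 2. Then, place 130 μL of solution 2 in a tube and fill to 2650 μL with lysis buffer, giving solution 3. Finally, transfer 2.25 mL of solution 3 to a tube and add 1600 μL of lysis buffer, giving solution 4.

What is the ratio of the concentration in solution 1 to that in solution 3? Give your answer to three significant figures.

Step 1: 0.6 mL + 3 mL = 3.6 mL total → factor 3.6/0.6 = 6
Step 2: 0.28 mL + 0.6 mL = 0.88 mL total → factor 0.88/0.28 = 3.1429
Step 3: 130 μL brought to 2650 μL → factor 2650/130 = 20.385
Dilution factor to solution 1 = 6; to solution 3 = 384.4
[solution 1]/[solution 3] = (factor to solution 3)/(factor to solution 1) = 384.4/6 = 64.1

64.1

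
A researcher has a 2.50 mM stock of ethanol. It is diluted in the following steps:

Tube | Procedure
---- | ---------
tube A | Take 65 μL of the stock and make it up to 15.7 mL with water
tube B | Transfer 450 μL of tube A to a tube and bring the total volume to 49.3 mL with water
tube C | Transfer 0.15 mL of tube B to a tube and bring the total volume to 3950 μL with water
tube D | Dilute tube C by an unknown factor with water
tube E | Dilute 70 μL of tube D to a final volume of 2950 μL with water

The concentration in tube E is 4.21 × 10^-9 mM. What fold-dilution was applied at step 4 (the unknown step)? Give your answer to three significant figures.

20.2-fold

Step 1: 65 μL brought to 15.7 mL → factor 15700/65 = 241.54
Step 2: 450 μL brought to 49.3 mL → factor 49300/450 = 109.56
Step 3: 0.15 mL brought to 3950 μL → factor 3.95/0.15 = 26.333
Step 4: unknown factor x
Step 5: 70 μL brought to 2950 μL → factor 2950/70 = 42.143
Product of known-step factors = 2.9366 × 10^7
Overall factor = 2.50 mM / (4.21 × 10^-9 mM) = 5.9382 × 10^8
x = 5.9382 × 10^8 / 2.9366 × 10^7 = 20.2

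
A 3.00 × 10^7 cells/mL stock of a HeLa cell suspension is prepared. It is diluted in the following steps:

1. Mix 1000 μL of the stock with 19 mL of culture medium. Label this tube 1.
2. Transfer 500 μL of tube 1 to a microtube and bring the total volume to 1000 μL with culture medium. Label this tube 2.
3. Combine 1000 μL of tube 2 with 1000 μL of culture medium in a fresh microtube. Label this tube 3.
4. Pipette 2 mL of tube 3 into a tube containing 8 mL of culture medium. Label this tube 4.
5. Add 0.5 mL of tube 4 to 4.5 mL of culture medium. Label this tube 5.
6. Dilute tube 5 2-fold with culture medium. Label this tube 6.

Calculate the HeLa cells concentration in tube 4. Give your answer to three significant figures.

Step 1: 1000 μL + 19 mL = 20000 μL total → factor 20000/1000 = 20
Step 2: 500 μL brought to 1000 μL → factor 1000/500 = 2
Step 3: 1000 μL + 1000 μL = 2000 μL total → factor 2000/1000 = 2
Step 4: 2 mL + 8 mL = 10 mL total → factor 10/2 = 5
Dilution factor through tube 4 = 20 × 2 × 2 × 5 = 400
[tube 4] = 3.00 × 10^7 cells/mL / 400 = 7.50 × 10^4 cells/mL

7.50 × 10^4 cells/mL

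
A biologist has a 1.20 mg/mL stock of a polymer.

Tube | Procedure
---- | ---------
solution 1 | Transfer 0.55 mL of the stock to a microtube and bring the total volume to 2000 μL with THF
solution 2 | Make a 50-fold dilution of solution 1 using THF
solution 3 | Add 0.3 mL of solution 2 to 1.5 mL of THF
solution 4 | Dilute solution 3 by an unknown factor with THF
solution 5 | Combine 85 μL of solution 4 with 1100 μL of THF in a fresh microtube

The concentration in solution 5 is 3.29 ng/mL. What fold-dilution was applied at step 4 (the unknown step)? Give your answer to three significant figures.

24.0-fold

Step 1: 0.55 mL brought to 2000 μL → factor 2/0.55 = 3.6364
Step 2: 50-fold → factor 50
Step 3: 0.3 mL + 1.5 mL = 1.8 mL total → factor 1.8/0.3 = 6
Step 4: unknown factor x
Step 5: 85 μL + 1100 μL = 1185 μL total → factor 1185/85 = 13.941
Product of known-step factors = 15209
Overall factor = 1.20 mg/mL / (3.29 ng/mL) = 3.6474 × 10^5
x = 3.6474 × 10^5 / 15209 = 24.0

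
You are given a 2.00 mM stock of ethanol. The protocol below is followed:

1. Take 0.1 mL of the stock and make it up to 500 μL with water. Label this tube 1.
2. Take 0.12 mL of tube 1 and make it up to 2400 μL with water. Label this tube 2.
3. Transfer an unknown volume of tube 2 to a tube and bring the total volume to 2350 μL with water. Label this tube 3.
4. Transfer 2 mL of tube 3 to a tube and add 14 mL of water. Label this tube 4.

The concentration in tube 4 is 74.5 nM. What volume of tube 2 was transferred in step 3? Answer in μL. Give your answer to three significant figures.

70.0 μL

Step 1: 0.1 mL brought to 500 μL → factor 0.5/0.1 = 5
Step 2: 0.12 mL brought to 2400 μL → factor 2.4/0.12 = 20
Step 3: v brought to 2350 μL → factor = 2350 μL/v
Step 4: 2 mL + 14 mL = 16 mL total → factor 16/2 = 8
Product of known-step factors = 800
Overall factor = 2.00 mM / (74.5 nM) = 26846
Step-3 factor = 26846 / 800 = 33.557
v = 2350 μL / 33.557 = 70.0 μL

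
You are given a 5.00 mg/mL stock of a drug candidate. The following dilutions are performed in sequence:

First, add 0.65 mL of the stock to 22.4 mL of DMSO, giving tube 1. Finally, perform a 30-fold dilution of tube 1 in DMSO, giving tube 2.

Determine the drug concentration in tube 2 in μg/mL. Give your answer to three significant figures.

4.70 μg/mL

Step 1: 0.65 mL + 22.4 mL = 23.05 mL total → factor 23.05/0.65 = 35.462
Step 2: 30-fold → factor 30
Overall dilution factor = 35.462 × 30 = 1063.8
Final = 5.00 mg/mL / 1063.8 = 0.004700 mg/mL = 4.70 μg/mL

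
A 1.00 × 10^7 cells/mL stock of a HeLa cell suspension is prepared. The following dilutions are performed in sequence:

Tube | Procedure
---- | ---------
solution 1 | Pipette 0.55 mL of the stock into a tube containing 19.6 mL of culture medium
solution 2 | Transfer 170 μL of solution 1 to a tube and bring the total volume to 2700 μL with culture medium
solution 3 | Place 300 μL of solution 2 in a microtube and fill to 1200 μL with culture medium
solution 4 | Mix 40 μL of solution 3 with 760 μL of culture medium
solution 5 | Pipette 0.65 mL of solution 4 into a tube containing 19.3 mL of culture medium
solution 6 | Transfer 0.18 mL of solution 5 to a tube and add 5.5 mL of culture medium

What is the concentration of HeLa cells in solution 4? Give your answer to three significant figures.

Step 1: 0.55 mL + 19.6 mL = 20.15 mL total → factor 20.15/0.55 = 36.636
Step 2: 170 μL brought to 2700 μL → factor 2700/170 = 15.882
Step 3: 300 μL brought to 1200 μL → factor 1200/300 = 4
Step 4: 40 μL + 760 μL = 800 μL total → factor 800/40 = 20
Dilution factor through solution 4 = 36.636 × 15.882 × 4 × 20 = 46550
[solution 4] = 1.00 × 10^7 cells/mL / 46550 = 215 cells/mL

215 cells/mL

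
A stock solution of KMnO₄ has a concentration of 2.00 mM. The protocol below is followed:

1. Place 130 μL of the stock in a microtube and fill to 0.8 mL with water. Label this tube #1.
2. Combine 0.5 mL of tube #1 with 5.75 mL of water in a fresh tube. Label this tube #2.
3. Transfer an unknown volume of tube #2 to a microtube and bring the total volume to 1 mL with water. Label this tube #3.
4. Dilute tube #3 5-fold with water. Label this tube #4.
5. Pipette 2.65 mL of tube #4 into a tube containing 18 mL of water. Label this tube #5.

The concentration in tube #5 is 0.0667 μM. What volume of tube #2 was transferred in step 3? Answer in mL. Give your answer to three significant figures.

0.100 mL

Step 1: 130 μL brought to 0.8 mL → factor 800/130 = 6.1538
Step 2: 0.5 mL + 5.75 mL = 6.25 mL total → factor 6.25/0.5 = 12.5
Step 3: v brought to 1 mL → factor = 1 mL/v
Step 4: 5-fold → factor 5
Step 5: 2.65 mL + 18 mL = 20.65 mL total → factor 20.65/2.65 = 7.7925
Product of known-step factors = 2997.1
Overall factor = 2.00 mM / (0.0667 μM) = 29985
Step-3 factor = 29985 / 2997.1 = 10.005
v = 1 mL / 10.005 = 0.100 mL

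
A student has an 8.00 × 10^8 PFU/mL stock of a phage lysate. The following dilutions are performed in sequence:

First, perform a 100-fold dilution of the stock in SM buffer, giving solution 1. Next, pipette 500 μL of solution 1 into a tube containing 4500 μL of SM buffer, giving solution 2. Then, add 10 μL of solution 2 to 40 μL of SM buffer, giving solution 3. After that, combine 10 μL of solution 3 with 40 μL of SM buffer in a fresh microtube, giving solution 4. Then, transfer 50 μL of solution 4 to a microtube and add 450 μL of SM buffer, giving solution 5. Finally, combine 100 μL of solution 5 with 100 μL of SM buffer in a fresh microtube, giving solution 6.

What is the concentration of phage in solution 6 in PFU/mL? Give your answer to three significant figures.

Step 1: 100-fold → factor 100
Step 2: 500 μL + 4500 μL = 5000 μL total → factor 5000/500 = 10
Step 3: 10 μL + 40 μL = 50 μL total → factor 50/10 = 5
Step 4: 10 μL + 40 μL = 50 μL total → factor 50/10 = 5
Step 5: 50 μL + 450 μL = 500 μL total → factor 500/50 = 10
Step 6: 100 μL + 100 μL = 200 μL total → factor 200/100 = 2
Overall dilution factor = 100 × 10 × 5 × 5 × 10 × 2 = 5 × 10^5
Final = 8.00 × 10^8 PFU/mL / 5 × 10^5 = 1.60 × 10^3 PFU/mL

1.60 × 10^3 PFU/mL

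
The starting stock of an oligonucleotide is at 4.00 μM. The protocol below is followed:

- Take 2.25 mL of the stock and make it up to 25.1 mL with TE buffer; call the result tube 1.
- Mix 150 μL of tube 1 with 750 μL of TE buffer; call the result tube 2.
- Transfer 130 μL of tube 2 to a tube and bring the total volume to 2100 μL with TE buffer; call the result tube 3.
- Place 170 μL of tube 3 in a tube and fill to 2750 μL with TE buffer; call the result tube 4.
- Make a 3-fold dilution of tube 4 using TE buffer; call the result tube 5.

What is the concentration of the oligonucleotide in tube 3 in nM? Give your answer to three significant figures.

Step 1: 2.25 mL brought to 25.1 mL → factor 25.1/2.25 = 11.156
Step 2: 150 μL + 750 μL = 900 μL total → factor 900/150 = 6
Step 3: 130 μL brought to 2100 μL → factor 2100/130 = 16.154
Dilution factor through tube 3 = 11.156 × 6 × 16.154 = 1081.2
[tube 3] = 4.00 μM / 1081.2 = 0.003699 μM = 3.70 nM

3.70 nM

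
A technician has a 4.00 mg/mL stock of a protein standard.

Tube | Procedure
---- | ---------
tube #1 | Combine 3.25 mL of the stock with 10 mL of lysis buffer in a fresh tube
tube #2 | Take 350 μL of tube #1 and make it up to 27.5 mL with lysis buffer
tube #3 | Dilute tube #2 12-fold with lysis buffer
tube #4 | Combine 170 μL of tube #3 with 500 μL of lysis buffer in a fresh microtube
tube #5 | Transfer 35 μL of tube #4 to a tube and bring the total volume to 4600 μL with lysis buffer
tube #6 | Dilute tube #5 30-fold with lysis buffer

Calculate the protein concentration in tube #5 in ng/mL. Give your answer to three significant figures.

Step 1: 3.25 mL + 10 mL = 13.25 mL total → factor 13.25/3.25 = 4.0769
Step 2: 350 μL brought to 27.5 mL → factor 27500/350 = 78.571
Step 3: 12-fold → factor 12
Step 4: 170 μL + 500 μL = 670 μL total → factor 670/170 = 3.9412
Step 5: 35 μL brought to 4600 μL → factor 4600/35 = 131.43
Dilution factor through tube #5 = 4.0769 × 78.571 × 12 × 3.9412 × 131.43 = 1.9911 × 10^6
[tube #5] = 4.00 mg/mL / 1.9911 × 10^6 = 2.009 × 10^-6 mg/mL = 2.01 ng/mL

2.01 ng/mL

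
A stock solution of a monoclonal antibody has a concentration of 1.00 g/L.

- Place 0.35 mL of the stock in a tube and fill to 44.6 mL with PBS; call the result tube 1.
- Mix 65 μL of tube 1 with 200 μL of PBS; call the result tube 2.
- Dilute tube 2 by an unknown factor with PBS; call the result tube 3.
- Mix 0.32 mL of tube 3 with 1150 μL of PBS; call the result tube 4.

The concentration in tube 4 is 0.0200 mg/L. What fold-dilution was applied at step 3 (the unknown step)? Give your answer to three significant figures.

21.0-fold

Step 1: 0.35 mL brought to 44.6 mL → factor 44.6/0.35 = 127.43
Step 2: 65 μL + 200 μL = 265 μL total → factor 265/65 = 4.0769
Step 3: unknown factor x
Step 4: 0.32 mL + 1150 μL = 1.47 mL total → factor 1.47/0.32 = 4.5938
Product of known-step factors = 2386.5
Overall factor = 1.00 g/L / (0.0200 mg/L) = 50000
x = 50000 / 2386.5 = 21.0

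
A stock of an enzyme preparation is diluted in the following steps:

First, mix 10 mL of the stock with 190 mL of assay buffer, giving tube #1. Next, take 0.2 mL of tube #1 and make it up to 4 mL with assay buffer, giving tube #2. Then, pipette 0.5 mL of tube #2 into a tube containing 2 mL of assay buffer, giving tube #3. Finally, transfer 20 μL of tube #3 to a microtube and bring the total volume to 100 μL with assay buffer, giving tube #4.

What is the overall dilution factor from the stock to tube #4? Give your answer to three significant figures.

Step 1: 10 mL + 190 mL = 200 mL total → factor 200/10 = 20
Step 2: 0.2 mL brought to 4 mL → factor 4/0.2 = 20
Step 3: 0.5 mL + 2 mL = 2.5 mL total → factor 2.5/0.5 = 5
Step 4: 20 μL brought to 100 μL → factor 100/20 = 5
Overall dilution factor = 20 × 20 × 5 × 5 = 10000

1.00 × 10^4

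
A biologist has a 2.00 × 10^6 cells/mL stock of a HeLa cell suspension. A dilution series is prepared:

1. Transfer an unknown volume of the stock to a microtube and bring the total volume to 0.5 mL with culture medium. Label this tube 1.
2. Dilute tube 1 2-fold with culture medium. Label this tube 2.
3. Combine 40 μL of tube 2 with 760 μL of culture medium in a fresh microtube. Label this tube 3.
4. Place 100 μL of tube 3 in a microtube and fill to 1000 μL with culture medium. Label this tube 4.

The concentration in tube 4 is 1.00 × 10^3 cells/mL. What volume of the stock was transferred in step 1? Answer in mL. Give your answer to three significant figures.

0.100 mL

Step 1: v brought to 0.5 mL → factor = 0.5 mL/v
Step 2: 2-fold → factor 2
Step 3: 40 μL + 760 μL = 800 μL total → factor 800/40 = 20
Step 4: 100 μL brought to 1000 μL → factor 1000/100 = 10
Product of known-step factors = 400
Overall factor = 2.00 × 10^6 cells/mL / (1.00 × 10^3 cells/mL) = 2000
Step-1 factor = 2000 / 400 = 5
v = 0.5 mL / 5 = 0.100 mL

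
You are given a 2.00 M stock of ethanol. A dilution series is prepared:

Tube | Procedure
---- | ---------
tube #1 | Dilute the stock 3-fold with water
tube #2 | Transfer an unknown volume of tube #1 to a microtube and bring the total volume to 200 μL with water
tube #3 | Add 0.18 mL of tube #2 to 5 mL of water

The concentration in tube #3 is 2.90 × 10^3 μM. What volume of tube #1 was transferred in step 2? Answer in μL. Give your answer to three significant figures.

25.0 μL

Step 1: 3-fold → factor 3
Step 2: v brought to 200 μL → factor = 200 μL/v
Step 3: 0.18 mL + 5 mL = 5.18 mL total → factor 5.18/0.18 = 28.778
Product of known-step factors = 86.333
Overall factor = 2.00 M / (2.90 × 10^3 μM) = 689.66
Step-2 factor = 689.66 / 86.333 = 7.9883
v = 200 μL / 7.9883 = 25.0 μL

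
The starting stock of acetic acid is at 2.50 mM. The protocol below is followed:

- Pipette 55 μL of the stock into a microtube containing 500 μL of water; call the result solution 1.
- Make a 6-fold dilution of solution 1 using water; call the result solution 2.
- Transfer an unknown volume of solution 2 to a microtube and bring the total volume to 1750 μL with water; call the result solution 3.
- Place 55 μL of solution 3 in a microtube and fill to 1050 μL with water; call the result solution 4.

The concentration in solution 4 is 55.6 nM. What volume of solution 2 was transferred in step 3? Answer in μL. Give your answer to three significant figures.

Step 1: 55 μL + 500 μL = 555 μL total → factor 555/55 = 10.091
Step 2: 6-fold → factor 6
Step 3: v brought to 1750 μL → factor = 1750 μL/v
Step 4: 55 μL brought to 1050 μL → factor 1050/55 = 19.091
Product of known-step factors = 1155.9
Overall factor = 2.50 mM / (55.6 nM) = 44964
Step-3 factor = 44964 / 1155.9 = 38.901
v = 1750 μL / 38.901 = 45.0 μL

45.0 μL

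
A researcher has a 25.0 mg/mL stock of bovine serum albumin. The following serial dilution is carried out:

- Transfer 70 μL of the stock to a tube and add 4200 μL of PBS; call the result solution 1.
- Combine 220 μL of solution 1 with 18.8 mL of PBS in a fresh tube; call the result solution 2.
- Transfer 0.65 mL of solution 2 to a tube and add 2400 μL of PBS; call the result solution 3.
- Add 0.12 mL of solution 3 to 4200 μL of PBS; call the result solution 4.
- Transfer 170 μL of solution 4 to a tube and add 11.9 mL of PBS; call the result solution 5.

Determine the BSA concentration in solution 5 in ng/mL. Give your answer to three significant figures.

0.395 ng/mL

Step 1: 70 μL + 4200 μL = 4270 μL total → factor 4270/70 = 61
Step 2: 220 μL + 18.8 mL = 19020 μL total → factor 19020/220 = 86.455
Step 3: 0.65 mL + 2400 μL = 3.05 mL total → factor 3.05/0.65 = 4.6923
Step 4: 0.12 mL + 4200 μL = 4.32 mL total → factor 4.32/0.12 = 36
Step 5: 170 μL + 11.9 mL = 12070 μL total → factor 12070/170 = 71
Overall dilution factor = 61 × 86.455 × 4.6923 × 36 × 71 = 6.3251 × 10^7
Final = 25.0 mg/mL / 6.3251 × 10^7 = 3.953 × 10^-7 mg/mL = 0.395 ng/mL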